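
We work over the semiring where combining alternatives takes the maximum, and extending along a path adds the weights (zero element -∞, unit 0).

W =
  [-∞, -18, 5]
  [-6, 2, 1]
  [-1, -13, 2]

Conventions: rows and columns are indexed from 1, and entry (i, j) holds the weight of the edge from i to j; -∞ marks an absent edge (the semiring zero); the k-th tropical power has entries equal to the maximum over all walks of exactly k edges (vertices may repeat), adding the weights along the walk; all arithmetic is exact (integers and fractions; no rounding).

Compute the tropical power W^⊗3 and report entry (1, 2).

W^⊗2:
  [4, -8, 7]
  [0, 4, 3]
  [1, -11, 4]
W^⊗3:
  [6, -6, 9]
  [2, 6, 5]
  [3, -9, 6]
Key observation: the optimum is the walk 1->3->2->2, with weight 5 + (-13) + 2 = -6.
Optimal value attained by: walk 1->3->2->2.
Answer: (W^⊗3)[1][2] = -6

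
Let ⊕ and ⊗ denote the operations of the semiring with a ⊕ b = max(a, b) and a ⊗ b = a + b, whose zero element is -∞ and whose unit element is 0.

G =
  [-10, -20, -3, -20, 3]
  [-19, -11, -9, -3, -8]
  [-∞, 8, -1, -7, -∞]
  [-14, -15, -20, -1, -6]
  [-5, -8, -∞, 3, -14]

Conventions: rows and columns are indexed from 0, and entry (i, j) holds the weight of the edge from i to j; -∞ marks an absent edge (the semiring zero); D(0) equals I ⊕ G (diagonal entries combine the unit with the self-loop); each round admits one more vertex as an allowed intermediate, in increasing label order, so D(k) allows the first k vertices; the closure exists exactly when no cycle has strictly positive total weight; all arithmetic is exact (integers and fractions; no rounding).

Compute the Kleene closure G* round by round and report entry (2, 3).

D(0):
  [0, -20, -3, -20, 3]
  [-19, 0, -9, -3, -8]
  [-∞, 8, 0, -7, -∞]
  [-14, -15, -20, 0, -6]
  [-5, -8, -∞, 3, 0]
D(1):
  [0, -20, -3, -20, 3]
  [-19, 0, -9, -3, -8]
  [-∞, 8, 0, -7, -∞]
  [-14, -15, -17, 0, -6]
  [-5, -8, -8, 3, 0]
D(2):
  [0, -20, -3, -20, 3]
  [-19, 0, -9, -3, -8]
  [-11, 8, 0, 5, 0]
  [-14, -15, -17, 0, -6]
  [-5, -8, -8, 3, 0]
D(3):
  [0, 5, -3, 2, 3]
  [-19, 0, -9, -3, -8]
  [-11, 8, 0, 5, 0]
  [-14, -9, -17, 0, -6]
  [-5, 0, -8, 3, 0]
D(4):
  [0, 5, -3, 2, 3]
  [-17, 0, -9, -3, -8]
  [-9, 8, 0, 5, 0]
  [-14, -9, -17, 0, -6]
  [-5, 0, -8, 3, 0]
D(5):
  [0, 5, -3, 6, 3]
  [-13, 0, -9, -3, -8]
  [-5, 8, 0, 5, 0]
  [-11, -6, -14, 0, -6]
  [-5, 0, -8, 3, 0]
Answer: G*[2][3] = 5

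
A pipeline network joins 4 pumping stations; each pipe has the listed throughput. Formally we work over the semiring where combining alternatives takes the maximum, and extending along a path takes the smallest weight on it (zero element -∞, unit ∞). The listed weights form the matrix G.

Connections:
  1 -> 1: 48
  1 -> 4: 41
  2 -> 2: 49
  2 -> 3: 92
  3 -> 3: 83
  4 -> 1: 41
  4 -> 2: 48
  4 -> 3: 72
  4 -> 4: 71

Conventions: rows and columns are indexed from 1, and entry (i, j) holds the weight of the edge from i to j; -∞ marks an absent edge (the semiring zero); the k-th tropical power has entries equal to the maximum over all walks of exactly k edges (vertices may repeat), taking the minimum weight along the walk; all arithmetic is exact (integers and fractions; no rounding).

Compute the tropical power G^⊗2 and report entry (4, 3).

G^⊗2:
  [48, 41, 41, 41]
  [-∞, 49, 83, -∞]
  [-∞, -∞, 83, -∞]
  [41, 48, 72, 71]
Key observation: the optimum is the walk 4->3->3, with weight 72 min 83 = 72.
Optimal value attained by: walk 4->3->3.
Answer: (G^⊗2)[4][3] = 72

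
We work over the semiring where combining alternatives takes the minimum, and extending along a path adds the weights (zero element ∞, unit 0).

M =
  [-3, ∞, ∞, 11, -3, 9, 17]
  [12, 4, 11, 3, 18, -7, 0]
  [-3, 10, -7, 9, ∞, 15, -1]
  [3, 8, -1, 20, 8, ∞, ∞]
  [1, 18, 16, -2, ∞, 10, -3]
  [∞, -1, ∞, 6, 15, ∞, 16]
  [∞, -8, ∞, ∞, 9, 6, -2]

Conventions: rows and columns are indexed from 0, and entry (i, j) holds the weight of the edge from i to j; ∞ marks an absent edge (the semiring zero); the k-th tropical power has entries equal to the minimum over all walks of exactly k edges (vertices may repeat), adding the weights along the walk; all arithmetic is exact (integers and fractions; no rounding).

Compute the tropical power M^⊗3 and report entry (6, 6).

M^⊗2:
  [-6, 8, 10, -5, -6, 6, -6]
  [6, -8, 2, -1, 8, -3, -2]
  [-10, -9, -14, 2, -6, 3, -8]
  [-4, 9, -8, 6, 0, 1, -2]
  [-2, -11, -3, 12, -2, 3, -5]
  [9, 3, 5, 2, 14, -8, -1]
  [4, -10, 3, -5, 7, -15, -8]
M^⊗3:
  [-9, -14, -6, -8, -9, 0, -9]
  [-1, -10, -5, -5, 3, -15, -8]
  [-17, -16, -21, -8, -13, -16, -15]
  [-11, -10, -15, -2, -7, 2, -9]
  [-6, -13, -10, -8, -5, -18, -11]
  [2, -9, -2, -2, 6, -4, -3]
  [-2, -16, -6, -9, 0, -17, -10]
Key observation: the optimum is the walk 6->1->6->6, with weight (-8) + 0 + (-2) = -10.
Optimal value attained by: walk 6->1->6->6.
Answer: (M^⊗3)[6][6] = -10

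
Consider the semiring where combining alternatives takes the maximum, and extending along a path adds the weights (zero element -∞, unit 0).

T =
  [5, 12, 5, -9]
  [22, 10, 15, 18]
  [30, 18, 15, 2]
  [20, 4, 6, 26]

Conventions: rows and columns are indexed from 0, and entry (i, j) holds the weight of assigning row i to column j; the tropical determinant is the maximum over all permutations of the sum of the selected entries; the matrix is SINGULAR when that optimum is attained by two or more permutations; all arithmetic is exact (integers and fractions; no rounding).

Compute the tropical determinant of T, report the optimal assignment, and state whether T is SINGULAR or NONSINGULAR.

σ = (0, 1, 2, 3): 5 + 10 + 15 + 26 = 56
σ = (0, 1, 3, 2): 5 + 10 + 2 + 6 = 23
σ = (0, 2, 1, 3): 5 + 15 + 18 + 26 = 64
σ = (0, 2, 3, 1): 5 + 15 + 2 + 4 = 26
σ = (0, 3, 1, 2): 5 + 18 + 18 + 6 = 47
σ = (0, 3, 2, 1): 5 + 18 + 15 + 4 = 42
σ = (1, 0, 2, 3): 12 + 22 + 15 + 26 = 75
σ = (1, 0, 3, 2): 12 + 22 + 2 + 6 = 42
σ = (1, 2, 0, 3): 12 + 15 + 30 + 26 = 83
σ = (1, 2, 3, 0): 12 + 15 + 2 + 20 = 49
σ = (1, 3, 0, 2): 12 + 18 + 30 + 6 = 66
σ = (1, 3, 2, 0): 12 + 18 + 15 + 20 = 65
σ = (2, 0, 1, 3): 5 + 22 + 18 + 26 = 71
σ = (2, 0, 3, 1): 5 + 22 + 2 + 4 = 33
σ = (2, 1, 0, 3): 5 + 10 + 30 + 26 = 71
σ = (2, 1, 3, 0): 5 + 10 + 2 + 20 = 37
σ = (2, 3, 0, 1): 5 + 18 + 30 + 4 = 57
σ = (2, 3, 1, 0): 5 + 18 + 18 + 20 = 61
σ = (3, 0, 1, 2): (-9) + 22 + 18 + 6 = 37
σ = (3, 0, 2, 1): (-9) + 22 + 15 + 4 = 32
σ = (3, 1, 0, 2): (-9) + 10 + 30 + 6 = 37
σ = (3, 1, 2, 0): (-9) + 10 + 15 + 20 = 36
σ = (3, 2, 0, 1): (-9) + 15 + 30 + 4 = 40
σ = (3, 2, 1, 0): (-9) + 15 + 18 + 20 = 44
Optimal value attained by: σ = (1, 2, 0, 3).
Answer: det⊕(T) = 83; verdict: NONSINGULAR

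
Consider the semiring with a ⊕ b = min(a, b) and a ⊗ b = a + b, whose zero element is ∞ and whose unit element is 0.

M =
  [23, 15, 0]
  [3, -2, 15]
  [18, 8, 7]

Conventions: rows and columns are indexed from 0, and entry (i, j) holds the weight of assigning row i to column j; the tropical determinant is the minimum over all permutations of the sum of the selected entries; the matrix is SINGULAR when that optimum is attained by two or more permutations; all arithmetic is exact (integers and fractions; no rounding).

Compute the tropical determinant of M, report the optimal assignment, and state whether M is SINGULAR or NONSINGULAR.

σ = (0, 1, 2): 23 + (-2) + 7 = 28
σ = (0, 2, 1): 23 + 15 + 8 = 46
σ = (1, 0, 2): 15 + 3 + 7 = 25
σ = (1, 2, 0): 15 + 15 + 18 = 48
σ = (2, 0, 1): 0 + 3 + 8 = 11
σ = (2, 1, 0): 0 + (-2) + 18 = 16
Optimal value attained by: σ = (2, 0, 1).
Answer: det⊕(M) = 11; verdict: NONSINGULAR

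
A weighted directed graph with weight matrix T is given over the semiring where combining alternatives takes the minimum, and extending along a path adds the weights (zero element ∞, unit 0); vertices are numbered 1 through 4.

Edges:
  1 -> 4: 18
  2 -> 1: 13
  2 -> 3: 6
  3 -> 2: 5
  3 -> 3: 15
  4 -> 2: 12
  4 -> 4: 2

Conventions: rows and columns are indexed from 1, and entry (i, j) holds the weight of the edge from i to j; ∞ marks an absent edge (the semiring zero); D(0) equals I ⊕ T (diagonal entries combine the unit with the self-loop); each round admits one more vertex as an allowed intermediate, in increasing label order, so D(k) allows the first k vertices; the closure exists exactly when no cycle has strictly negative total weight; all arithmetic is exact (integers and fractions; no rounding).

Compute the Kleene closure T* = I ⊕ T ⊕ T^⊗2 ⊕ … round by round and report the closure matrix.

D(0):
  [0, ∞, ∞, 18]
  [13, 0, 6, ∞]
  [∞, 5, 0, ∞]
  [∞, 12, ∞, 0]
D(1):
  [0, ∞, ∞, 18]
  [13, 0, 6, 31]
  [∞, 5, 0, ∞]
  [∞, 12, ∞, 0]
D(2):
  [0, ∞, ∞, 18]
  [13, 0, 6, 31]
  [18, 5, 0, 36]
  [25, 12, 18, 0]
D(3):
  [0, ∞, ∞, 18]
  [13, 0, 6, 31]
  [18, 5, 0, 36]
  [25, 12, 18, 0]
D(4):
  [0, 30, 36, 18]
  [13, 0, 6, 31]
  [18, 5, 0, 36]
  [25, 12, 18, 0]
Answer: T* = [[0, 30, 36, 18], [13, 0, 6, 31], [18, 5, 0, 36], [25, 12, 18, 0]]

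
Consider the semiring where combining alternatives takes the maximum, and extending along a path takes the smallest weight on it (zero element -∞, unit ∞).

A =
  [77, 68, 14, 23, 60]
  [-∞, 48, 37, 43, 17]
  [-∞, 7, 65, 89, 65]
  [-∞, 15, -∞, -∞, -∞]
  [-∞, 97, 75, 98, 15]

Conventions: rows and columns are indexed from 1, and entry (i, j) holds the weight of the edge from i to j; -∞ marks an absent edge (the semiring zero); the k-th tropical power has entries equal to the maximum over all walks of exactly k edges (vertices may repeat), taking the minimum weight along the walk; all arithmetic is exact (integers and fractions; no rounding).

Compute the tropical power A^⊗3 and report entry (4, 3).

A^⊗2:
  [77, 68, 60, 60, 60]
  [-∞, 48, 37, 43, 37]
  [-∞, 65, 65, 65, 65]
  [-∞, 15, 15, 15, 15]
  [-∞, 48, 65, 75, 65]
A^⊗3:
  [77, 68, 60, 60, 60]
  [-∞, 48, 37, 43, 37]
  [-∞, 65, 65, 65, 65]
  [-∞, 15, 15, 15, 15]
  [-∞, 65, 65, 65, 65]
Key observation: the optimum is the walk 4->2->2->3, with weight 15 min 48 min 37 = 15.
Optimal value attained by: walk 4->2->2->3.
Answer: (A^⊗3)[4][3] = 15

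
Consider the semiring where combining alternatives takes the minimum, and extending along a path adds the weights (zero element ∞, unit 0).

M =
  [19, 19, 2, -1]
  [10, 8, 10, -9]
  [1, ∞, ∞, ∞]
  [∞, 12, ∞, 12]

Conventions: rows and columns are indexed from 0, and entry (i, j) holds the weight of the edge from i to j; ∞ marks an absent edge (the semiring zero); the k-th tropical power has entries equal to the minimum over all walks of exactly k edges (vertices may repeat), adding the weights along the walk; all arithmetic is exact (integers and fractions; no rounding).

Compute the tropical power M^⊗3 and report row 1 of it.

M^⊗2:
  [3, 11, 21, 10]
  [11, 3, 12, -1]
  [20, 20, 3, 0]
  [22, 20, 22, 3]
M^⊗3:
  [21, 19, 5, 2]
  [13, 11, 13, -6]
  [4, 12, 22, 11]
  [23, 15, 24, 11]
Answer: row 1 of M^⊗3 = [13, 11, 13, -6]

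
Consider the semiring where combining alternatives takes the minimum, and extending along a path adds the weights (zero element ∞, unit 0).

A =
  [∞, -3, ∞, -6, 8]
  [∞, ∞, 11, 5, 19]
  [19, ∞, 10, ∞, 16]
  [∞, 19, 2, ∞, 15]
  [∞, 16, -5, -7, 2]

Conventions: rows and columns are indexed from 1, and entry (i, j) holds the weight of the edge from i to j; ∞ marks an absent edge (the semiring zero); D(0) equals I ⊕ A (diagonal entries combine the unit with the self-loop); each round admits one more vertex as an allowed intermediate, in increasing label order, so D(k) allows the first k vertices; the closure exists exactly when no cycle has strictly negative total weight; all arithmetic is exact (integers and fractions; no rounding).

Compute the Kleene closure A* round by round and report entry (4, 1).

D(0):
  [0, -3, ∞, -6, 8]
  [∞, 0, 11, 5, 19]
  [19, ∞, 0, ∞, 16]
  [∞, 19, 2, 0, 15]
  [∞, 16, -5, -7, 0]
D(1):
  [0, -3, ∞, -6, 8]
  [∞, 0, 11, 5, 19]
  [19, 16, 0, 13, 16]
  [∞, 19, 2, 0, 15]
  [∞, 16, -5, -7, 0]
D(2):
  [0, -3, 8, -6, 8]
  [∞, 0, 11, 5, 19]
  [19, 16, 0, 13, 16]
  [∞, 19, 2, 0, 15]
  [∞, 16, -5, -7, 0]
D(3):
  [0, -3, 8, -6, 8]
  [30, 0, 11, 5, 19]
  [19, 16, 0, 13, 16]
  [21, 18, 2, 0, 15]
  [14, 11, -5, -7, 0]
D(4):
  [0, -3, -4, -6, 8]
  [26, 0, 7, 5, 19]
  [19, 16, 0, 13, 16]
  [21, 18, 2, 0, 15]
  [14, 11, -5, -7, 0]
D(5):
  [0, -3, -4, -6, 8]
  [26, 0, 7, 5, 19]
  [19, 16, 0, 9, 16]
  [21, 18, 2, 0, 15]
  [14, 11, -5, -7, 0]
Answer: A*[4][1] = 21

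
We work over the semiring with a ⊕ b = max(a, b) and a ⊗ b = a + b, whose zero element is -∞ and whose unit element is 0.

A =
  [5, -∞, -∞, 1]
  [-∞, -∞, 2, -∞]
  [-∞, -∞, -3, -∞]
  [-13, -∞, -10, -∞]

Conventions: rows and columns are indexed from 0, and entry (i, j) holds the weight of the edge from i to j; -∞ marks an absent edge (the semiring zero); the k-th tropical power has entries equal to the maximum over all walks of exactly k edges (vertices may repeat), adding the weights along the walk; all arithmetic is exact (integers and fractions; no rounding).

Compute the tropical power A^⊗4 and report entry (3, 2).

A^⊗2:
  [10, -∞, -9, 6]
  [-∞, -∞, -1, -∞]
  [-∞, -∞, -6, -∞]
  [-8, -∞, -13, -12]
A^⊗3:
  [15, -∞, -4, 11]
  [-∞, -∞, -4, -∞]
  [-∞, -∞, -9, -∞]
  [-3, -∞, -16, -7]
A^⊗4:
  [20, -∞, 1, 16]
  [-∞, -∞, -7, -∞]
  [-∞, -∞, -12, -∞]
  [2, -∞, -17, -2]
Key observation: the optimum is the walk 3->0->0->3->2, with weight (-13) + 5 + 1 + (-10) = -17.
Optimal value attained by: walk 3->0->0->3->2.
Answer: (A^⊗4)[3][2] = -17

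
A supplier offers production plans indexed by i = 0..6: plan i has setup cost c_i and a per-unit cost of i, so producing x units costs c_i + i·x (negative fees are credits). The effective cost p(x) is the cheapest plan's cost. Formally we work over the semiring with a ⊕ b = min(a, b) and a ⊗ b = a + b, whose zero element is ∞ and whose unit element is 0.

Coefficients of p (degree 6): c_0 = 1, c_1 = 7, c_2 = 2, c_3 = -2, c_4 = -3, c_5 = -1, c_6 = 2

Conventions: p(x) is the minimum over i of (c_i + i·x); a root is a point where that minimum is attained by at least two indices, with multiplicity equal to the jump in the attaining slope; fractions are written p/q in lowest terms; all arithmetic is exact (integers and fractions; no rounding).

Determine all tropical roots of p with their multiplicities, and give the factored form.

hull edge (i=0, c=1) to (i=4, c=-3): slope -1, span 4
hull edge (i=4, c=-3) to (i=5, c=-1): slope 2, span 1
hull edge (i=5, c=-1) to (i=6, c=2): slope 3, span 1
Factored form: p(x) = 2 ⊗ (x ⊕ (-3)) ⊗ (x ⊕ (-2)) ⊗ (x ⊕ 1) ⊗ (x ⊕ 1) ⊗ (x ⊕ 1) ⊗ (x ⊕ 1)
Answer: roots = -3 (mult 1), -2 (mult 1), 1 (mult 4)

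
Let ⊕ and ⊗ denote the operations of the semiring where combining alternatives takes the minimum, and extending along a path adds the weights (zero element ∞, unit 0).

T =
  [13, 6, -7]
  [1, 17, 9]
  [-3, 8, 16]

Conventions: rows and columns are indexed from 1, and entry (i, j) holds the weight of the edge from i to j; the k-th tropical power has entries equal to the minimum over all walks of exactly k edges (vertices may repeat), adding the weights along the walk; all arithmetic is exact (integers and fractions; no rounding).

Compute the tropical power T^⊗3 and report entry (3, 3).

T^⊗2:
  [-10, 1, 6]
  [6, 7, -6]
  [9, 3, -10]
T^⊗3:
  [2, -4, -17]
  [-9, 2, -1]
  [-13, -2, 2]
Key observation: the optimum is the walk 3->2->1->3, with weight 8 + 1 + (-7) = 2.
Optimal value attained by: walk 3->2->1->3.
Answer: (T^⊗3)[3][3] = 2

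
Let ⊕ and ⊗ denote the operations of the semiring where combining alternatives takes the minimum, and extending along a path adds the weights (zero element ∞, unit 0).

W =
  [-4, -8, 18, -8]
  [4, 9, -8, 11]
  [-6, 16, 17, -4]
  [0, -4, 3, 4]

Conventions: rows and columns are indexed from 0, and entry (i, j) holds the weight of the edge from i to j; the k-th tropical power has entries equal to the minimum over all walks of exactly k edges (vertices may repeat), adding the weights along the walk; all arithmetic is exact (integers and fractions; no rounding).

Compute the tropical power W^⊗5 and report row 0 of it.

W^⊗2:
  [-8, -12, -16, -12]
  [-14, -4, 1, -12]
  [-10, -14, -1, -14]
  [-4, -8, -12, -8]
W^⊗3:
  [-22, -16, -20, -20]
  [-18, -22, -12, -22]
  [-14, -18, -22, -18]
  [-18, -12, -16, -16]
W^⊗4:
  [-26, -30, -24, -30]
  [-22, -26, -30, -26]
  [-28, -22, -26, -26]
  [-22, -26, -20, -26]
W^⊗5:
  [-30, -34, -38, -34]
  [-36, -30, -34, -34]
  [-32, -36, -30, -36]
  [-26, -30, -34, -30]
Answer: row 0 of W^⊗5 = [-30, -34, -38, -34]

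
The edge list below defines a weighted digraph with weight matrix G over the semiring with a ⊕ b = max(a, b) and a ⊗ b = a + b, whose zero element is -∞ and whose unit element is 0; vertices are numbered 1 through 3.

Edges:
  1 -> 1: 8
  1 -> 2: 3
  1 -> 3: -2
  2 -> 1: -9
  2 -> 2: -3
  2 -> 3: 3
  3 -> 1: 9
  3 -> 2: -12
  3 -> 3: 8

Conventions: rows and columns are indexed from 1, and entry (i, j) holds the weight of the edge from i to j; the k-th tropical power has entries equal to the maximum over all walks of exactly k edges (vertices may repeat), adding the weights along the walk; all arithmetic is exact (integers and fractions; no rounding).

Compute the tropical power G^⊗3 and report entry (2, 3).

G^⊗2:
  [16, 11, 6]
  [12, -6, 11]
  [17, 12, 16]
G^⊗3:
  [24, 19, 14]
  [20, 15, 19]
  [25, 20, 24]
Key observation: the optimum is the walk 2->3->3->3, with weight 3 + 8 + 8 = 19.
Optimal value attained by: walk 2->3->3->3.
Answer: (G^⊗3)[2][3] = 19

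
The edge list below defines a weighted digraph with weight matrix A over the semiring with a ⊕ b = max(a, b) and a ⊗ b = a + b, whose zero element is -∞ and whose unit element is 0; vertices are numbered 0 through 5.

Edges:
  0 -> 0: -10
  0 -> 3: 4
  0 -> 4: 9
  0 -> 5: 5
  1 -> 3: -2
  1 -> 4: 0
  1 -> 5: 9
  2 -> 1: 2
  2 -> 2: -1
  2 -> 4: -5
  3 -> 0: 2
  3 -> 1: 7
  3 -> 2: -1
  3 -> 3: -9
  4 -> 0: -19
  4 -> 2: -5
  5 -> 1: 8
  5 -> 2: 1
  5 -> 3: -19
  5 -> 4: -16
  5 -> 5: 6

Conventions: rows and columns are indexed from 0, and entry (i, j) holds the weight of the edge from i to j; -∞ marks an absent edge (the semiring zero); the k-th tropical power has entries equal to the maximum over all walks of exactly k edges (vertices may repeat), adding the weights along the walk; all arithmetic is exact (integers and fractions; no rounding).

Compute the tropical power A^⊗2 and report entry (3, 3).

A^⊗2:
  [6, 13, 6, -5, -1, 11]
  [0, 17, 10, -10, -7, 15]
  [-24, 1, -2, 0, 2, 11]
  [-7, 1, -2, 6, 11, 16]
  [-29, -3, -6, -15, -10, -14]
  [-17, 14, 7, 6, 8, 17]
Key observation: the optimum is the walk 3->0->3, with weight 2 + 4 = 6.
Optimal value attained by: walk 3->0->3.
Answer: (A^⊗2)[3][3] = 6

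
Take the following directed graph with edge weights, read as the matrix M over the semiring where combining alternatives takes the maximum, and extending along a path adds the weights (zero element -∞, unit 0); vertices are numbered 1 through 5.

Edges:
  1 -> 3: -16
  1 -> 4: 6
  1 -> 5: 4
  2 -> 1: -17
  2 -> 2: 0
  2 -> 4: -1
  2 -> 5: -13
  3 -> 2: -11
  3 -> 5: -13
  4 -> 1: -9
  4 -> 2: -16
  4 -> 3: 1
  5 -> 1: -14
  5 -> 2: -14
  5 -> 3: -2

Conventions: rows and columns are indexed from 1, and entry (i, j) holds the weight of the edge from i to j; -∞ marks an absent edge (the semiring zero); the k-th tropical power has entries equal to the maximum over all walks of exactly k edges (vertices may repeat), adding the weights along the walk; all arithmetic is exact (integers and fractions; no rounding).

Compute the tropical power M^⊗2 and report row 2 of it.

M^⊗2:
  [-3, -10, 7, -∞, -29]
  [-10, 0, 0, -1, -13]
  [-27, -11, -15, -12, -24]
  [-33, -10, -25, -3, -5]
  [-31, -13, -30, -8, -10]
Answer: row 2 of M^⊗2 = [-10, 0, 0, -1, -13]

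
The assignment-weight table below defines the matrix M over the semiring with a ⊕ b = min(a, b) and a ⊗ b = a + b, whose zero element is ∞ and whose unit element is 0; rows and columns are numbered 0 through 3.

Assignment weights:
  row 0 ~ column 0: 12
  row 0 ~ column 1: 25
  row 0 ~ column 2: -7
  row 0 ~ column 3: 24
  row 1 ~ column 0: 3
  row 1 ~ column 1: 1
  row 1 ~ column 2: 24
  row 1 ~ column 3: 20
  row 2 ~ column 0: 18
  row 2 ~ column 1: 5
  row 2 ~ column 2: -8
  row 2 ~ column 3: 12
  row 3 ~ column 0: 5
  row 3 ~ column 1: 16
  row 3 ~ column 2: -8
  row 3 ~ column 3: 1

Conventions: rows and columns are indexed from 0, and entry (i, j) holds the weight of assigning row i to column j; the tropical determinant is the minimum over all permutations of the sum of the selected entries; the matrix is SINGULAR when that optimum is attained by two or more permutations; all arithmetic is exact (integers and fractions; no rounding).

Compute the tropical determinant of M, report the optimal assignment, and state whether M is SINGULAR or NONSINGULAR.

σ = (0, 1, 2, 3): 12 + 1 + (-8) + 1 = 6
σ = (0, 1, 3, 2): 12 + 1 + 12 + (-8) = 17
σ = (0, 2, 1, 3): 12 + 24 + 5 + 1 = 42
σ = (0, 2, 3, 1): 12 + 24 + 12 + 16 = 64
σ = (0, 3, 1, 2): 12 + 20 + 5 + (-8) = 29
σ = (0, 3, 2, 1): 12 + 20 + (-8) + 16 = 40
σ = (1, 0, 2, 3): 25 + 3 + (-8) + 1 = 21
σ = (1, 0, 3, 2): 25 + 3 + 12 + (-8) = 32
σ = (1, 2, 0, 3): 25 + 24 + 18 + 1 = 68
σ = (1, 2, 3, 0): 25 + 24 + 12 + 5 = 66
σ = (1, 3, 0, 2): 25 + 20 + 18 + (-8) = 55
σ = (1, 3, 2, 0): 25 + 20 + (-8) + 5 = 42
σ = (2, 0, 1, 3): (-7) + 3 + 5 + 1 = 2
σ = (2, 0, 3, 1): (-7) + 3 + 12 + 16 = 24
σ = (2, 1, 0, 3): (-7) + 1 + 18 + 1 = 13
σ = (2, 1, 3, 0): (-7) + 1 + 12 + 5 = 11
σ = (2, 3, 0, 1): (-7) + 20 + 18 + 16 = 47
σ = (2, 3, 1, 0): (-7) + 20 + 5 + 5 = 23
σ = (3, 0, 1, 2): 24 + 3 + 5 + (-8) = 24
σ = (3, 0, 2, 1): 24 + 3 + (-8) + 16 = 35
σ = (3, 1, 0, 2): 24 + 1 + 18 + (-8) = 35
σ = (3, 1, 2, 0): 24 + 1 + (-8) + 5 = 22
σ = (3, 2, 0, 1): 24 + 24 + 18 + 16 = 82
σ = (3, 2, 1, 0): 24 + 24 + 5 + 5 = 58
Optimal value attained by: σ = (2, 0, 1, 3).
Answer: det⊕(M) = 2; verdict: NONSINGULAR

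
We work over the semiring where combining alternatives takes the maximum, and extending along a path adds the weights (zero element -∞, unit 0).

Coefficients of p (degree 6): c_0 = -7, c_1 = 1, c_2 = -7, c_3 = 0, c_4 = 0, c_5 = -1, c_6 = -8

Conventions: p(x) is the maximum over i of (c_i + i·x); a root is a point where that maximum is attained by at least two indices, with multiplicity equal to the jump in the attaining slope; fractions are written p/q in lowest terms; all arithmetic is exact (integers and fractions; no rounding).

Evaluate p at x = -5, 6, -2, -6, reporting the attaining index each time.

p(-5) = max(-7+0·(-5)=-7, 1+1·(-5)=-4, -7+2·(-5)=-17, 0+3·(-5)=-15, 0+4·(-5)=-20, -1+5·(-5)=-26, -8+6·(-5)=-38) = -4 (attained by i=1)
p(6) = max(-7+0·6=-7, 1+1·6=7, -7+2·6=5, 0+3·6=18, 0+4·6=24, -1+5·6=29, -8+6·6=28) = 29 (attained by i=5)
p(-2) = max(-7+0·(-2)=-7, 1+1·(-2)=-1, -7+2·(-2)=-11, 0+3·(-2)=-6, 0+4·(-2)=-8, -1+5·(-2)=-11, -8+6·(-2)=-20) = -1 (attained by i=1)
p(-6) = max(-7+0·(-6)=-7, 1+1·(-6)=-5, -7+2·(-6)=-19, 0+3·(-6)=-18, 0+4·(-6)=-24, -1+5·(-6)=-31, -8+6·(-6)=-44) = -5 (attained by i=1)
Answer: p(-5) = -4; p(6) = 29; p(-2) = -1; p(-6) = -5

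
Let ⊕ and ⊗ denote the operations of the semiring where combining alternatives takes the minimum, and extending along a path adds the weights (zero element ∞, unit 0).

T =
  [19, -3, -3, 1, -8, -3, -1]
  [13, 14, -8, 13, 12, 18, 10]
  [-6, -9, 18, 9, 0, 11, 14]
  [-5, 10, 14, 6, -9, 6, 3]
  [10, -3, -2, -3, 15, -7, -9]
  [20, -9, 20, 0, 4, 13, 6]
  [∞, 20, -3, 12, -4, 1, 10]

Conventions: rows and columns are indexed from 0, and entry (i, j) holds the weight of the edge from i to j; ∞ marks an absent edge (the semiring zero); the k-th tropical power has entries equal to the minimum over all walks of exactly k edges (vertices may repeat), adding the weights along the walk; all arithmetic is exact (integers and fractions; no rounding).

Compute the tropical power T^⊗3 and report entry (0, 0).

T^⊗2:
  [-9, -12, -11, -11, -8, -15, -17]
  [-14, -17, 6, 1, -8, 3, 3]
  [4, -9, -17, -5, -14, -9, -9]
  [1, -12, -11, -12, -13, -16, -18]
  [-8, -16, -12, -7, -13, -8, -1]
  [-5, 1, -17, 1, -9, -3, -5]
  [-9, -12, -6, -7, -3, -11, -13]
T^⊗3:
  [-17, -24, -20, -15, -21, -16, -17]
  [-4, -17, -25, -13, -22, -17, -17]
  [-23, -26, -17, -17, -17, -21, -23]
  [-17, -25, -21, -16, -22, -20, -22]
  [-18, -21, -24, -16, -16, -20, -22]
  [-23, -26, -11, -12, -17, -16, -18]
  [-12, -20, -20, -11, -17, -12, -12]
Key observation: the optimum is the walk 0->1->2->0, with weight (-3) + (-8) + (-6) = -17.
Optimal value attained by: walk 0->1->2->0.
Answer: (T^⊗3)[0][0] = -17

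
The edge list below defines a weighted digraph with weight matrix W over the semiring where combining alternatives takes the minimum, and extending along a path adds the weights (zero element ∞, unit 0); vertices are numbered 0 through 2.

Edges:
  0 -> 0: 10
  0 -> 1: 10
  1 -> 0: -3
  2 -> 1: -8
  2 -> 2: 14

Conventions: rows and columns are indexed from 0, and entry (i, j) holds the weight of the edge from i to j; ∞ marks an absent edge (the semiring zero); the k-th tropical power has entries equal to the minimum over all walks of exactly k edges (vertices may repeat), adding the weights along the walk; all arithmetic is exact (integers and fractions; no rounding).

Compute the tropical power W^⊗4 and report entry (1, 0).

W^⊗2:
  [7, 20, ∞]
  [7, 7, ∞]
  [-11, 6, 28]
W^⊗3:
  [17, 17, ∞]
  [4, 17, ∞]
  [-1, -1, 42]
W^⊗4:
  [14, 27, ∞]
  [14, 14, ∞]
  [-4, 9, 56]
Key observation: the optimum is the walk 1->0->0->1->0, with weight (-3) + 10 + 10 + (-3) = 14.
Optimal value attained by: walk 1->0->0->1->0.
Answer: (W^⊗4)[1][0] = 14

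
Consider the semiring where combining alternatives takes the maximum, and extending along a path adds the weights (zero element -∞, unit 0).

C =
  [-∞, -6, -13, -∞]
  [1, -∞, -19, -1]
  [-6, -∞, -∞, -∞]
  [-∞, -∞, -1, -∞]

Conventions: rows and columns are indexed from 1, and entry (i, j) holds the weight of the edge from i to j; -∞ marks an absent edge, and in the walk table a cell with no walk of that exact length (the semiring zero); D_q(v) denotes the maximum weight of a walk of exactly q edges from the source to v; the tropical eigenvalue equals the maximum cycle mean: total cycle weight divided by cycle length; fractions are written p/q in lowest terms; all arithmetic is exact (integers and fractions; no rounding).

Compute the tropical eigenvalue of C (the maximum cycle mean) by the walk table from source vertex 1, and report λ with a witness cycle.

q=0: [0, -∞, -∞, -∞]
q=1: [-∞, -6, -13, -∞]
q=2: [-5, -∞, -25, -7]
q=3: [-31, -11, -8, -∞]
q=4: [-10, -37, -30, -12]
Optimal cycle mean attained by: cycle 1->2->1, total (-6) + 1, length 2.
Answer: λ = -5/2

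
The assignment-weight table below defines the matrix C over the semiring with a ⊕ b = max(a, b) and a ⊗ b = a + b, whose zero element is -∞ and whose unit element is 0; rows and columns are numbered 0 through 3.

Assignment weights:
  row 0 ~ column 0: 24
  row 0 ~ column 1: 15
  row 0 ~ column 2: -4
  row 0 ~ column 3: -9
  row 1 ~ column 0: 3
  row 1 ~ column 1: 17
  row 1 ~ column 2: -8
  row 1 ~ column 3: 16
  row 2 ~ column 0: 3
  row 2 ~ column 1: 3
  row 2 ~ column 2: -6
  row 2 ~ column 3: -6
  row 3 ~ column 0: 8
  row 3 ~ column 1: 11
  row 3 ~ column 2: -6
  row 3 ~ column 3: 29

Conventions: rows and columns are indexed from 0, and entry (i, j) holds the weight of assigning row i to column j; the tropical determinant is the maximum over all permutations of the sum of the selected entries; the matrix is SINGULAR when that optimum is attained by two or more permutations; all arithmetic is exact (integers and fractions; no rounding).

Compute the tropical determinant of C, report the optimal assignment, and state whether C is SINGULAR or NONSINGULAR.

σ = (0, 1, 2, 3): 24 + 17 + (-6) + 29 = 64
σ = (0, 1, 3, 2): 24 + 17 + (-6) + (-6) = 29
σ = (0, 2, 1, 3): 24 + (-8) + 3 + 29 = 48
σ = (0, 2, 3, 1): 24 + (-8) + (-6) + 11 = 21
σ = (0, 3, 1, 2): 24 + 16 + 3 + (-6) = 37
σ = (0, 3, 2, 1): 24 + 16 + (-6) + 11 = 45
σ = (1, 0, 2, 3): 15 + 3 + (-6) + 29 = 41
σ = (1, 0, 3, 2): 15 + 3 + (-6) + (-6) = 6
σ = (1, 2, 0, 3): 15 + (-8) + 3 + 29 = 39
σ = (1, 2, 3, 0): 15 + (-8) + (-6) + 8 = 9
σ = (1, 3, 0, 2): 15 + 16 + 3 + (-6) = 28
σ = (1, 3, 2, 0): 15 + 16 + (-6) + 8 = 33
σ = (2, 0, 1, 3): (-4) + 3 + 3 + 29 = 31
σ = (2, 0, 3, 1): (-4) + 3 + (-6) + 11 = 4
σ = (2, 1, 0, 3): (-4) + 17 + 3 + 29 = 45
σ = (2, 1, 3, 0): (-4) + 17 + (-6) + 8 = 15
σ = (2, 3, 0, 1): (-4) + 16 + 3 + 11 = 26
σ = (2, 3, 1, 0): (-4) + 16 + 3 + 8 = 23
σ = (3, 0, 1, 2): (-9) + 3 + 3 + (-6) = -9
σ = (3, 0, 2, 1): (-9) + 3 + (-6) + 11 = -1
σ = (3, 1, 0, 2): (-9) + 17 + 3 + (-6) = 5
σ = (3, 1, 2, 0): (-9) + 17 + (-6) + 8 = 10
σ = (3, 2, 0, 1): (-9) + (-8) + 3 + 11 = -3
σ = (3, 2, 1, 0): (-9) + (-8) + 3 + 8 = -6
Optimal value attained by: σ = (0, 1, 2, 3).
Answer: det⊕(C) = 64; verdict: NONSINGULAR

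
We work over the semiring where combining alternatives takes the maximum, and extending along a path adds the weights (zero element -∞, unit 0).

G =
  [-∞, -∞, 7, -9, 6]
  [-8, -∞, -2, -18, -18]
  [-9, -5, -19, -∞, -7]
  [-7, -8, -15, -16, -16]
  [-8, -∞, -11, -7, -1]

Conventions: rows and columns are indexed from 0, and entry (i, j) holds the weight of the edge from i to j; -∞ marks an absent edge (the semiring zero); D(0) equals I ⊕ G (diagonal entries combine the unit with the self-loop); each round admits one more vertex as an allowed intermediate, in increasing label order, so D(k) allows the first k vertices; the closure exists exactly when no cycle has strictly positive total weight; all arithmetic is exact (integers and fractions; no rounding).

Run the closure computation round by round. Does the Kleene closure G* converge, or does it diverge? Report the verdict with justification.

D(0):
  [0, -∞, 7, -9, 6]
  [-8, 0, -2, -18, -18]
  [-9, -5, 0, -∞, -7]
  [-7, -8, -15, 0, -16]
  [-8, -∞, -11, -7, 0]
D(1):
  [0, -∞, 7, -9, 6]
  [-8, 0, -1, -17, -2]
  [-9, -5, 0, -18, -3]
  [-7, -8, 0, 0, -1]
  [-8, -∞, -1, -7, 0]
D(2):
  [0, -∞, 7, -9, 6]
  [-8, 0, -1, -17, -2]
  [-9, -5, 0, -18, -3]
  [-7, -8, 0, 0, -1]
  [-8, -∞, -1, -7, 0]
D(3):
  [0, 2, 7, -9, 6]
  [-8, 0, -1, -17, -2]
  [-9, -5, 0, -18, -3]
  [-7, -5, 0, 0, -1]
  [-8, -6, -1, -7, 0]
D(4):
  [0, 2, 7, -9, 6]
  [-8, 0, -1, -17, -2]
  [-9, -5, 0, -18, -3]
  [-7, -5, 0, 0, -1]
  [-8, -6, -1, -7, 0]
D(5):
  [0, 2, 7, -1, 6]
  [-8, 0, -1, -9, -2]
  [-9, -5, 0, -10, -3]
  [-7, -5, 0, 0, -1]
  [-8, -6, -1, -7, 0]
Key observation: every diagonal entry stays at the unit through all rounds, so no improving cycle exists.
Answer: CONVERGES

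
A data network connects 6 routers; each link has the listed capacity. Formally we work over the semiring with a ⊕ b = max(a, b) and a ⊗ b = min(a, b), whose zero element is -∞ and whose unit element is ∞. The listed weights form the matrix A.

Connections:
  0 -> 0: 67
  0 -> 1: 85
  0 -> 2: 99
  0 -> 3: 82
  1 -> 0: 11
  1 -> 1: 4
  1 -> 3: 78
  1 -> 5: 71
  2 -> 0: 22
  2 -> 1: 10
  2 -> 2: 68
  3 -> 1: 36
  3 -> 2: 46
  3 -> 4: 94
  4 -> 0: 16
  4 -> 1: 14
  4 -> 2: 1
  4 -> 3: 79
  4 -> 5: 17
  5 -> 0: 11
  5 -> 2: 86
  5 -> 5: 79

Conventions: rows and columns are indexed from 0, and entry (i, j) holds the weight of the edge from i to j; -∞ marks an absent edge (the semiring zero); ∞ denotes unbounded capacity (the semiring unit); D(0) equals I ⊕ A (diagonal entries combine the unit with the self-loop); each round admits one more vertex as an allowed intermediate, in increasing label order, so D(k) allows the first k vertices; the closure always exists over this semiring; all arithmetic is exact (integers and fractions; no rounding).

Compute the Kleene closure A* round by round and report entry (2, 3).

D(0):
  [∞, 85, 99, 82, -∞, -∞]
  [11, ∞, -∞, 78, -∞, 71]
  [22, 10, ∞, -∞, -∞, -∞]
  [-∞, 36, 46, ∞, 94, -∞]
  [16, 14, 1, 79, ∞, 17]
  [11, -∞, 86, -∞, -∞, ∞]
D(1):
  [∞, 85, 99, 82, -∞, -∞]
  [11, ∞, 11, 78, -∞, 71]
  [22, 22, ∞, 22, -∞, -∞]
  [-∞, 36, 46, ∞, 94, -∞]
  [16, 16, 16, 79, ∞, 17]
  [11, 11, 86, 11, -∞, ∞]
D(2):
  [∞, 85, 99, 82, -∞, 71]
  [11, ∞, 11, 78, -∞, 71]
  [22, 22, ∞, 22, -∞, 22]
  [11, 36, 46, ∞, 94, 36]
  [16, 16, 16, 79, ∞, 17]
  [11, 11, 86, 11, -∞, ∞]
D(3):
  [∞, 85, 99, 82, -∞, 71]
  [11, ∞, 11, 78, -∞, 71]
  [22, 22, ∞, 22, -∞, 22]
  [22, 36, 46, ∞, 94, 36]
  [16, 16, 16, 79, ∞, 17]
  [22, 22, 86, 22, -∞, ∞]
D(4):
  [∞, 85, 99, 82, 82, 71]
  [22, ∞, 46, 78, 78, 71]
  [22, 22, ∞, 22, 22, 22]
  [22, 36, 46, ∞, 94, 36]
  [22, 36, 46, 79, ∞, 36]
  [22, 22, 86, 22, 22, ∞]
D(5):
  [∞, 85, 99, 82, 82, 71]
  [22, ∞, 46, 78, 78, 71]
  [22, 22, ∞, 22, 22, 22]
  [22, 36, 46, ∞, 94, 36]
  [22, 36, 46, 79, ∞, 36]
  [22, 22, 86, 22, 22, ∞]
D(6):
  [∞, 85, 99, 82, 82, 71]
  [22, ∞, 71, 78, 78, 71]
  [22, 22, ∞, 22, 22, 22]
  [22, 36, 46, ∞, 94, 36]
  [22, 36, 46, 79, ∞, 36]
  [22, 22, 86, 22, 22, ∞]
Answer: A*[2][3] = 22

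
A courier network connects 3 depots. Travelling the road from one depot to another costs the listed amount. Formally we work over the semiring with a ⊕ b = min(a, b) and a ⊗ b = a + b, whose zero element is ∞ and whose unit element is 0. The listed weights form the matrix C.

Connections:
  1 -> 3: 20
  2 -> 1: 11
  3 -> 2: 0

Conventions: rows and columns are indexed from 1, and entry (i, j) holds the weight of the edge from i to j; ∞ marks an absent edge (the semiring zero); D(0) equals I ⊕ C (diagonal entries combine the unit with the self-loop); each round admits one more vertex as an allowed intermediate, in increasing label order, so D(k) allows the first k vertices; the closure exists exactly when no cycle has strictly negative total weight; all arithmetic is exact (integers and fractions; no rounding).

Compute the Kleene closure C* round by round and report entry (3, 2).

D(0):
  [0, ∞, 20]
  [11, 0, ∞]
  [∞, 0, 0]
D(1):
  [0, ∞, 20]
  [11, 0, 31]
  [∞, 0, 0]
D(2):
  [0, ∞, 20]
  [11, 0, 31]
  [11, 0, 0]
D(3):
  [0, 20, 20]
  [11, 0, 31]
  [11, 0, 0]
Answer: C*[3][2] = 0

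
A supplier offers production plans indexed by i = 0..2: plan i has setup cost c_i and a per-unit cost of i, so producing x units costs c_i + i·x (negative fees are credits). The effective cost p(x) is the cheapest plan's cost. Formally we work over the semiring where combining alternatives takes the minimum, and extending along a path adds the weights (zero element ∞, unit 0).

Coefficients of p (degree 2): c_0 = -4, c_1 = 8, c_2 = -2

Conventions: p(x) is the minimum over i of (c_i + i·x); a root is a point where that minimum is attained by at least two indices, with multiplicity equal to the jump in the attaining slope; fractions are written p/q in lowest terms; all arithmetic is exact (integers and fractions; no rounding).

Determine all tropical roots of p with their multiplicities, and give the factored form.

hull edge (i=0, c=-4) to (i=2, c=-2): slope 1, span 2
Factored form: p(x) = -2 ⊗ (x ⊕ (-1)) ⊗ (x ⊕ (-1))
Answer: roots = -1 (mult 2)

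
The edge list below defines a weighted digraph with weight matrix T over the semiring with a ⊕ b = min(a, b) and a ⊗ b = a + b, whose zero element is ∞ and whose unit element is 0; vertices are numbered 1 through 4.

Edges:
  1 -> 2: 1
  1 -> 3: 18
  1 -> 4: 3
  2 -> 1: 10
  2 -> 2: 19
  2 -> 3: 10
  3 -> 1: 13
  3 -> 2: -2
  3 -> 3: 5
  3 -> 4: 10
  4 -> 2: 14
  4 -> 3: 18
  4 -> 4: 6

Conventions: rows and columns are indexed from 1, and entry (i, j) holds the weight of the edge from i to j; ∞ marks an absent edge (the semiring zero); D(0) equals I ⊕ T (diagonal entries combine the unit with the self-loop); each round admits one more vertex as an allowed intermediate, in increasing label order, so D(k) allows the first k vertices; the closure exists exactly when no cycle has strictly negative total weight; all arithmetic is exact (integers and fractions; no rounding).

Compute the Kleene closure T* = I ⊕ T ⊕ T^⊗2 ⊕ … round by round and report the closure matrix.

D(0):
  [0, 1, 18, 3]
  [10, 0, 10, ∞]
  [13, -2, 0, 10]
  [∞, 14, 18, 0]
D(1):
  [0, 1, 18, 3]
  [10, 0, 10, 13]
  [13, -2, 0, 10]
  [∞, 14, 18, 0]
D(2):
  [0, 1, 11, 3]
  [10, 0, 10, 13]
  [8, -2, 0, 10]
  [24, 14, 18, 0]
D(3):
  [0, 1, 11, 3]
  [10, 0, 10, 13]
  [8, -2, 0, 10]
  [24, 14, 18, 0]
D(4):
  [0, 1, 11, 3]
  [10, 0, 10, 13]
  [8, -2, 0, 10]
  [24, 14, 18, 0]
Answer: T* = [[0, 1, 11, 3], [10, 0, 10, 13], [8, -2, 0, 10], [24, 14, 18, 0]]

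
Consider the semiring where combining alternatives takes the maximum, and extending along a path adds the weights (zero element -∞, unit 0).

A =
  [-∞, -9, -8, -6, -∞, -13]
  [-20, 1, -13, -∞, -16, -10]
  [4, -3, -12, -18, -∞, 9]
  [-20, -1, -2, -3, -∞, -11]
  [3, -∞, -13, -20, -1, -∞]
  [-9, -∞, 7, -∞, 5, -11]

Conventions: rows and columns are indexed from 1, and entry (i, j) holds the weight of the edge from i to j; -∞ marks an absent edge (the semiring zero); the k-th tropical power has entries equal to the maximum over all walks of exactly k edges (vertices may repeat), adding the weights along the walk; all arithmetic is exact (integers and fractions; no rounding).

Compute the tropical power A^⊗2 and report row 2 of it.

A^⊗2:
  [-4, -7, -6, -9, -8, 1]
  [-9, 2, -3, -26, -5, -4]
  [0, -2, 16, -2, 14, -2]
  [2, 0, -4, -6, -6, 7]
  [2, -6, -5, -3, -2, -4]
  [11, 4, -4, -11, 4, 16]
Answer: row 2 of A^⊗2 = [-9, 2, -3, -26, -5, -4]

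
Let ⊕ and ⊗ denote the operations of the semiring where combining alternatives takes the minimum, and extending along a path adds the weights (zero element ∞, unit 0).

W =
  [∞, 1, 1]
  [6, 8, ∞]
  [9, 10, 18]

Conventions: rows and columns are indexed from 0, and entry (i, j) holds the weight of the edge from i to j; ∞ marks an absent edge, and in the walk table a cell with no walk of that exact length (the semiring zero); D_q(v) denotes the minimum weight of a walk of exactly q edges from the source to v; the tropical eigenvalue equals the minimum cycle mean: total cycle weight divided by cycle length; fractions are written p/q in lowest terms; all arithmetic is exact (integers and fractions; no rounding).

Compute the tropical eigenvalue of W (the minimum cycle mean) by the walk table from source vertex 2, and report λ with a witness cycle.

q=0: [∞, ∞, 0]
q=1: [9, 10, 18]
q=2: [16, 10, 10]
q=3: [16, 17, 17]
Optimal cycle mean attained by: cycle 0->1->0, total 1 + 6, length 2.
Answer: λ = 7/2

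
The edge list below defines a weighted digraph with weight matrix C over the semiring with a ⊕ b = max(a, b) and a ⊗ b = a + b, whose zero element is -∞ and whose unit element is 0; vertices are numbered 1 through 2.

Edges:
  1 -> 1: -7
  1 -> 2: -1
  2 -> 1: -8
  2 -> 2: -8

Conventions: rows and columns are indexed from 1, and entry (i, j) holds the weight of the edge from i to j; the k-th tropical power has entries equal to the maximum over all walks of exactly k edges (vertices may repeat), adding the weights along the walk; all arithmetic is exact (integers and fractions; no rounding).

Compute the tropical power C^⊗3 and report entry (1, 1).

C^⊗2:
  [-9, -8]
  [-15, -9]
C^⊗3:
  [-16, -10]
  [-17, -16]
Key observation: the optimum is the walk 1->1->2->1, with weight (-7) + (-1) + (-8) = -16.
Optimal value attained by: walk 1->1->2->1.
Answer: (C^⊗3)[1][1] = -16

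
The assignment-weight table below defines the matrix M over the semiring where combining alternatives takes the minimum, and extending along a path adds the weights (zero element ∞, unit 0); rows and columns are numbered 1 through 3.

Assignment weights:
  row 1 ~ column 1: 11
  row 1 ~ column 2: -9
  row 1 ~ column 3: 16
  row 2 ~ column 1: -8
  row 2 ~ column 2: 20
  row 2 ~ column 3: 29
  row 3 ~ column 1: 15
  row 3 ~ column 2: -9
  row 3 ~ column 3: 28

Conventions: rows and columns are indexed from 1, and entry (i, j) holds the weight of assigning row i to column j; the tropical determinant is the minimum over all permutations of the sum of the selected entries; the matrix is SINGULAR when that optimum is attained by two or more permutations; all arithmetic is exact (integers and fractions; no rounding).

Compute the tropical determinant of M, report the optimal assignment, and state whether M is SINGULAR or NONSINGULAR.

σ = (1, 2, 3): 11 + 20 + 28 = 59
σ = (1, 3, 2): 11 + 29 + (-9) = 31
σ = (2, 1, 3): (-9) + (-8) + 28 = 11
σ = (2, 3, 1): (-9) + 29 + 15 = 35
σ = (3, 1, 2): 16 + (-8) + (-9) = -1
σ = (3, 2, 1): 16 + 20 + 15 = 51
Optimal value attained by: σ = (3, 1, 2).
Answer: det⊕(M) = -1; verdict: NONSINGULAR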